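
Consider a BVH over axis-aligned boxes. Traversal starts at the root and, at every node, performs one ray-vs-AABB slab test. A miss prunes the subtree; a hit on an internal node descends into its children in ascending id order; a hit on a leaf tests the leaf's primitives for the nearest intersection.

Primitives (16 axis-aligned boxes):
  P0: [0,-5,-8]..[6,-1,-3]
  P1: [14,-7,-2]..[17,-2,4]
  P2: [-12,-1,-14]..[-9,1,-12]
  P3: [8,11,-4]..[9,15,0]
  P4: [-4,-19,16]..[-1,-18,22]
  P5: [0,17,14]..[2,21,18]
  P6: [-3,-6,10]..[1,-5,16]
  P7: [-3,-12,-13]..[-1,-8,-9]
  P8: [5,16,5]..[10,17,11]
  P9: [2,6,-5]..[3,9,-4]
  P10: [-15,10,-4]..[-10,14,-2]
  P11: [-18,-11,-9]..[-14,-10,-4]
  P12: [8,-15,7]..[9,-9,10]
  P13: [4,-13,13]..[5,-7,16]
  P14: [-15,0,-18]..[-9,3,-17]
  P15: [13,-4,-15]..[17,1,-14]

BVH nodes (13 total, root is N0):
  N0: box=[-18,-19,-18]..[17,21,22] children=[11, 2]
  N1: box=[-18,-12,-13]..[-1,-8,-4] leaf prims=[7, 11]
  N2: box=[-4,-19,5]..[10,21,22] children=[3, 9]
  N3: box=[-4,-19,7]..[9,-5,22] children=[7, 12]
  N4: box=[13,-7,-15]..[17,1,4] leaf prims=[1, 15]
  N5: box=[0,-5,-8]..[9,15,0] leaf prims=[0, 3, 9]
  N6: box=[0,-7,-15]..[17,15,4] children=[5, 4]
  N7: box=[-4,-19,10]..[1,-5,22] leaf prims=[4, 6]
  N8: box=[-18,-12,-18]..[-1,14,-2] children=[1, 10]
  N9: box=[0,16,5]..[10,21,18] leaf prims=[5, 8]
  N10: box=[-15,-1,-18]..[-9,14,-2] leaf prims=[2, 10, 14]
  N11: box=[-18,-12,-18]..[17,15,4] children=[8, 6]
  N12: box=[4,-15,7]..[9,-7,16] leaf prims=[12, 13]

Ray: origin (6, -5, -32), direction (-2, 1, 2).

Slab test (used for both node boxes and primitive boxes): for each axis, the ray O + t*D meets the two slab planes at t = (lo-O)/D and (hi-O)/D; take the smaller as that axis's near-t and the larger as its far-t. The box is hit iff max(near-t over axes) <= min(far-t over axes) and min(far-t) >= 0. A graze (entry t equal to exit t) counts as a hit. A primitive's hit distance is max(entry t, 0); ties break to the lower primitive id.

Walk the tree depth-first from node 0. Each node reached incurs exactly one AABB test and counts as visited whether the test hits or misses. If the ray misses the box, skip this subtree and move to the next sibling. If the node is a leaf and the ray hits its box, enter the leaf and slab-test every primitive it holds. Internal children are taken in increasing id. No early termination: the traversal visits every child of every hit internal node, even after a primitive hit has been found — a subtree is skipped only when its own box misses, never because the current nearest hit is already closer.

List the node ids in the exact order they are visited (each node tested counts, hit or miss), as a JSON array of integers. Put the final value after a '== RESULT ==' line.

Walk:
N0 x:[-11/2,12] y:[-14,26] z:[7,27] -> hit [7,12], descend [2, 11]
  N2 x:[-2,5] y:[-14,26] z:[37/2,27] -> miss, prune
  N11 x:[-11/2,12] y:[-7,20] z:[7,18] -> hit [7,12], descend [6, 8]
    N6 x:[-11/2,3] y:[-2,20] z:[17/2,18] -> miss, prune
    N8 x:[7/2,12] y:[-7,19] z:[7,15] -> hit [7,12], descend [1, 10]
      N1 x:[7/2,12] y:[-7,-3] z:[19/2,14] -> miss, prune
      N10 x:[15/2,21/2] y:[4,19] z:[7,15] -> hit [15/2,21/2] leaf, test {P2(miss), P10(miss), P14@t=15/2}

Visited [0, 2, 11, 6, 8, 1, 10]. Tests: 7 box, 1 leaf. Nearest: P14.

== RESULT ==
[0, 2, 11, 6, 8, 1, 10]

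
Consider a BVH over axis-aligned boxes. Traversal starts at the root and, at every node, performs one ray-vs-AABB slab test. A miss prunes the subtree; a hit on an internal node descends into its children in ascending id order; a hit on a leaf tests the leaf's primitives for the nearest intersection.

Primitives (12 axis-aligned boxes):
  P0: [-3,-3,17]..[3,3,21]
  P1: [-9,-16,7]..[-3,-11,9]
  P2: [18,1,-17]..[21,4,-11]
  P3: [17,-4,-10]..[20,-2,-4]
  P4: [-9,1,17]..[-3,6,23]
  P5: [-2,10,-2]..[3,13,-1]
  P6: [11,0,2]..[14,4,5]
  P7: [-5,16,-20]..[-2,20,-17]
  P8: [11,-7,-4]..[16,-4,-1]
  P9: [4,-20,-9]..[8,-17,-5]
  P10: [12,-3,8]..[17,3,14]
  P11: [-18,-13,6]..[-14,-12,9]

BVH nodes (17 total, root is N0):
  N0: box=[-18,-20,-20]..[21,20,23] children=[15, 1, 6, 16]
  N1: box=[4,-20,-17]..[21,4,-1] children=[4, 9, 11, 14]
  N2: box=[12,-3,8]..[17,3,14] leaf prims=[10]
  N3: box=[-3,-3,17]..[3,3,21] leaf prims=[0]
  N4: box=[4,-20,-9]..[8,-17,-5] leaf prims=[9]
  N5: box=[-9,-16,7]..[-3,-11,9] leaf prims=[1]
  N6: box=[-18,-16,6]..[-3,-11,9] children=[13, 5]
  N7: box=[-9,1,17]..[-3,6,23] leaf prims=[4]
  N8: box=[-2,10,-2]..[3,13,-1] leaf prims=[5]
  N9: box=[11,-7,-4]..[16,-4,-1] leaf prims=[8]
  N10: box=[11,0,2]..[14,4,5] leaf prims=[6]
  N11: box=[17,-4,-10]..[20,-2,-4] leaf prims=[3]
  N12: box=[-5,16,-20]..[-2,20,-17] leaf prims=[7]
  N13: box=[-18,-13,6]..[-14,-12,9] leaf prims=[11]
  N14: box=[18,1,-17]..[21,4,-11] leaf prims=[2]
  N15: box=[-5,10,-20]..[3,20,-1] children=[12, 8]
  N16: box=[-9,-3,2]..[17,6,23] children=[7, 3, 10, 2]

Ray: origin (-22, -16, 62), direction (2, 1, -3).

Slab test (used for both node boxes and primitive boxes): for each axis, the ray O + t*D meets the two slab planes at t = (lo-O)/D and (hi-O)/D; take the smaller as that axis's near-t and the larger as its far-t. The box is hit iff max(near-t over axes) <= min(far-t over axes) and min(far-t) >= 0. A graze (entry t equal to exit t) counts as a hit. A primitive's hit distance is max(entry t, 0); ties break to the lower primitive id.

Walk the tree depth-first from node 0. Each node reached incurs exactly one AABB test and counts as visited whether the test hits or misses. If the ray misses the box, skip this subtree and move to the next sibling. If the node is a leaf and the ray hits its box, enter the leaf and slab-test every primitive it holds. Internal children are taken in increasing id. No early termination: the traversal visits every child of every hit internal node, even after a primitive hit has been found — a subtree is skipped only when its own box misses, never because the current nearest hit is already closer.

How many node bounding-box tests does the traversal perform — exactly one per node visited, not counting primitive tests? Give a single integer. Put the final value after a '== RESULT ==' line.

Walk:
N0 x:[2,43/2] y:[-4,36] z:[13,82/3] -> hit [13,43/2], descend [1, 6, 15, 16]
  N1 x:[13,43/2] y:[-4,20] z:[21,79/3] -> miss, prune
  N6 x:[2,19/2] y:[0,5] z:[53/3,56/3] -> miss, prune
  N15 x:[17/2,25/2] y:[26,36] z:[21,82/3] -> miss, prune
  N16 x:[13/2,39/2] y:[13,22] z:[13,20] -> hit [13,39/2], descend [2, 3, 7, 10]
    N2 x:[17,39/2] y:[13,19] z:[16,18] -> hit [17,18] leaf, test {P10@t=17}
    N3 x:[19/2,25/2] y:[13,19] z:[41/3,15] -> miss, prune
    N7 x:[13/2,19/2] y:[17,22] z:[13,15] -> miss, prune
    N10 x:[33/2,18] y:[16,20] z:[19,20] -> miss, prune

9 AABB tests over nodes [0, 1, 6, 15, 16, 2, 3, 7, 10]; 1 leaf entered; closest P10.

== RESULT ==
9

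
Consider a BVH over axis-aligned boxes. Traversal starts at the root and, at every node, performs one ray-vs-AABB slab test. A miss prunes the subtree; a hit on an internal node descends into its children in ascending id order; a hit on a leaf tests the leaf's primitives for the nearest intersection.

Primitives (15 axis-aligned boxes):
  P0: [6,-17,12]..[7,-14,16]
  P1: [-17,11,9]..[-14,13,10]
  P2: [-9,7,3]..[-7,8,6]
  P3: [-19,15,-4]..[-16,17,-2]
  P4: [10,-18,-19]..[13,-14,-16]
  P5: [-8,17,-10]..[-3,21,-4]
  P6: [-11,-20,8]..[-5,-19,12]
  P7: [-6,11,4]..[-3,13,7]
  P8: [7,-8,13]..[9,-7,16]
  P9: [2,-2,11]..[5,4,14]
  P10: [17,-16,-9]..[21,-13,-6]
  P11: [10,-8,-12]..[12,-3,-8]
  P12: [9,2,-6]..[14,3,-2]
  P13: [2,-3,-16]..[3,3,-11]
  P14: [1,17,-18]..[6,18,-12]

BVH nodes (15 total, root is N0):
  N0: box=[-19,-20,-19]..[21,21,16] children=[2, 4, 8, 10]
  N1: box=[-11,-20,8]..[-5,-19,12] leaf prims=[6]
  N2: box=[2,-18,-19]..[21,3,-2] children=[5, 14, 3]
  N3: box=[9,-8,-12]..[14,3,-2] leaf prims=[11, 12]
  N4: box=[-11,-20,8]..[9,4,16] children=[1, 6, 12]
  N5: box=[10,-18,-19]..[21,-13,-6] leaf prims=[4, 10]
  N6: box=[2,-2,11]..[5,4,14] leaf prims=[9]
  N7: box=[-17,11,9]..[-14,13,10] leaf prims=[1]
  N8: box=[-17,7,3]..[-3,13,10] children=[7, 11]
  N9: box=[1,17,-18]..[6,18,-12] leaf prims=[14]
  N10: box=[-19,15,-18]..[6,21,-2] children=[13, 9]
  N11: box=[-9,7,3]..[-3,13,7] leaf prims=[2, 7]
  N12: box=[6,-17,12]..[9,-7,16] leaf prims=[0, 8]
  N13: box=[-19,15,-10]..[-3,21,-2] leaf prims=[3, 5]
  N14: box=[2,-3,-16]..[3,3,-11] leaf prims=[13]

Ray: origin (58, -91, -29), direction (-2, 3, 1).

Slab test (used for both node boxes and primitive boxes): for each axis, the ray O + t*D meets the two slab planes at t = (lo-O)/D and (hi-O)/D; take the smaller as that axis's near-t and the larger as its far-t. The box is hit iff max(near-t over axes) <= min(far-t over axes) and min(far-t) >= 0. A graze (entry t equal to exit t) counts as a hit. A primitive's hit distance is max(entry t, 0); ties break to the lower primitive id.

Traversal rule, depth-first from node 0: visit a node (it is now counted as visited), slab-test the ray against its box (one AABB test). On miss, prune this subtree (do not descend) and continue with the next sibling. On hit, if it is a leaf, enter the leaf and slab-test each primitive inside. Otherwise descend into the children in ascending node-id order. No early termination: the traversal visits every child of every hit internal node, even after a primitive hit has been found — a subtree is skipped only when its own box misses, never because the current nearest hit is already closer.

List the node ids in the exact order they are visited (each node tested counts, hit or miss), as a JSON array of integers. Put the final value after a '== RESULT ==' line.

Traverse from the root:
N0 x:[37/2,77/2] y:[71/3,112/3] z:[10,45] -> hit [71/3,112/3], descend [2, 4, 8, 10]
  N2 x:[37/2,28] y:[73/3,94/3] z:[10,27] -> hit [73/3,27], descend [3, 5, 14]
    N3 x:[22,49/2] y:[83/3,94/3] z:[17,27] -> miss, prune
    N5 x:[37/2,24] y:[73/3,26] z:[10,23] -> miss, prune
    N14 x:[55/2,28] y:[88/3,94/3] z:[13,18] -> miss, prune
  N4 x:[49/2,69/2] y:[71/3,95/3] z:[37,45] -> miss, prune
  N8 x:[61/2,75/2] y:[98/3,104/3] z:[32,39] -> hit [98/3,104/3], descend [7, 11]
    N7 x:[36,75/2] y:[34,104/3] z:[38,39] -> miss, prune
    N11 x:[61/2,67/2] y:[98/3,104/3] z:[32,36] -> hit [98/3,67/2] leaf, test {P2@t=98/3, P7(miss)}
  N10 x:[26,77/2] y:[106/3,112/3] z:[11,27] -> miss, prune

Summary -> nodes [0, 2, 3, 5, 14, 4, 8, 7, 11, 10]; box-tests=10; leaf-entries=1; first=P2

== RESULT ==
[0, 2, 3, 5, 14, 4, 8, 7, 11, 10]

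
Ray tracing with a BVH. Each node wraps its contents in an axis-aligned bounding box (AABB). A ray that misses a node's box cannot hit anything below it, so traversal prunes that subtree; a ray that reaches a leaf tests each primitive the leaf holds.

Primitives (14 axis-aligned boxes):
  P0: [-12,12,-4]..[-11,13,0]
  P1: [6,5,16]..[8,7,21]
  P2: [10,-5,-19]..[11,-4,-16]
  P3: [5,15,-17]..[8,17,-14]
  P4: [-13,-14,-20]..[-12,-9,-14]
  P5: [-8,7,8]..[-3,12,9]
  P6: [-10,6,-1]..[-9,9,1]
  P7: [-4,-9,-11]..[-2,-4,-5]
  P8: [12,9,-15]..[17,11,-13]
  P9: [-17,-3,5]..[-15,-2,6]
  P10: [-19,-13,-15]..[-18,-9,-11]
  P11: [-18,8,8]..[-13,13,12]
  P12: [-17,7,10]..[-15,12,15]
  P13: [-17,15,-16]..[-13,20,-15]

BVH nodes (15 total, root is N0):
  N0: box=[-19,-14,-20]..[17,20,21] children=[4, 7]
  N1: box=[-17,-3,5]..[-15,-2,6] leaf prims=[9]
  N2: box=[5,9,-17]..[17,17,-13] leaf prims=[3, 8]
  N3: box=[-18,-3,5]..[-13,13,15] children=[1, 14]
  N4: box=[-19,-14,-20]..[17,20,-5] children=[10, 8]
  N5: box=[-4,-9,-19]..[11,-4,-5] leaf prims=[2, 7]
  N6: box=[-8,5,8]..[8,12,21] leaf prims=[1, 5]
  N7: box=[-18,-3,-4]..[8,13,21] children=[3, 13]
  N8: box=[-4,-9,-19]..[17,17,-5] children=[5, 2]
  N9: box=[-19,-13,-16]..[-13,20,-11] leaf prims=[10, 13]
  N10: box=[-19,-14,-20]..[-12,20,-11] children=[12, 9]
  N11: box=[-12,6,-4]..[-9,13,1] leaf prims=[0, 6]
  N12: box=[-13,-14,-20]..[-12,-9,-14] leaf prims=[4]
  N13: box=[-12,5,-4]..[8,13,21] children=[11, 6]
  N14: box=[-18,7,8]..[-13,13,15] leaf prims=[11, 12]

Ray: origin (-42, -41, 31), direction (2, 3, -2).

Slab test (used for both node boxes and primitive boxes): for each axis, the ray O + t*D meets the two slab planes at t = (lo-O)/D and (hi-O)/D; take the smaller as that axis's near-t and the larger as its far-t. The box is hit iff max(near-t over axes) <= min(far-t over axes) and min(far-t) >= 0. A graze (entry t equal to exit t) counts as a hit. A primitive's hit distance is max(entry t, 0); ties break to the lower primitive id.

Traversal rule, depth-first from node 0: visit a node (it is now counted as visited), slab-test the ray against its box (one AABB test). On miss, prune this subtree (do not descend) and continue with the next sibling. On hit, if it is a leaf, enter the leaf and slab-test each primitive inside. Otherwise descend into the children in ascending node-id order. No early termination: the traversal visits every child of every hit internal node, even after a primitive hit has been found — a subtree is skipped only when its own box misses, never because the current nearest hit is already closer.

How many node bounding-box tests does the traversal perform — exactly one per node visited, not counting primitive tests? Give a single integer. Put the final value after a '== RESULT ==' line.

Trace the traversal:
N0 x:[23/2,59/2] y:[9,61/3] z:[5,51/2] -> hit [23/2,61/3], descend [4, 7]
  N4 x:[23/2,59/2] y:[9,61/3] z:[18,51/2] -> hit [18,61/3], descend [8, 10]
    N8 x:[19,59/2] y:[32/3,58/3] z:[18,25] -> hit [19,58/3], descend [2, 5]
      N2 x:[47/2,59/2] y:[50/3,58/3] z:[22,24] -> miss, prune
      N5 x:[19,53/2] y:[32/3,37/3] z:[18,25] -> miss, prune
    N10 x:[23/2,15] y:[9,61/3] z:[21,51/2] -> miss, prune
  N7 x:[12,25] y:[38/3,18] z:[5,35/2] -> hit [38/3,35/2], descend [3, 13]
    N3 x:[12,29/2] y:[38/3,18] z:[8,13] -> hit [38/3,13], descend [1, 14]
      N1 x:[25/2,27/2] y:[38/3,13] z:[25/2,13] -> hit [38/3,13] leaf, test {P9@t=38/3}
      N14 x:[12,29/2] y:[16,18] z:[8,23/2] -> miss, prune
    N13 x:[15,25] y:[46/3,18] z:[5,35/2] -> hit [46/3,35/2], descend [6, 11]
      N6 x:[17,25] y:[46/3,53/3] z:[5,23/2] -> miss, prune
      N11 x:[15,33/2] y:[47/3,18] z:[15,35/2] -> hit [47/3,33/2] leaf, test {P0(miss), P6@t=16}

Visited [0, 4, 8, 2, 5, 10, 7, 3, 1, 14, 13, 6, 11]. Tests: 13 box, 2 leaf. Nearest: P9.

== RESULT ==
13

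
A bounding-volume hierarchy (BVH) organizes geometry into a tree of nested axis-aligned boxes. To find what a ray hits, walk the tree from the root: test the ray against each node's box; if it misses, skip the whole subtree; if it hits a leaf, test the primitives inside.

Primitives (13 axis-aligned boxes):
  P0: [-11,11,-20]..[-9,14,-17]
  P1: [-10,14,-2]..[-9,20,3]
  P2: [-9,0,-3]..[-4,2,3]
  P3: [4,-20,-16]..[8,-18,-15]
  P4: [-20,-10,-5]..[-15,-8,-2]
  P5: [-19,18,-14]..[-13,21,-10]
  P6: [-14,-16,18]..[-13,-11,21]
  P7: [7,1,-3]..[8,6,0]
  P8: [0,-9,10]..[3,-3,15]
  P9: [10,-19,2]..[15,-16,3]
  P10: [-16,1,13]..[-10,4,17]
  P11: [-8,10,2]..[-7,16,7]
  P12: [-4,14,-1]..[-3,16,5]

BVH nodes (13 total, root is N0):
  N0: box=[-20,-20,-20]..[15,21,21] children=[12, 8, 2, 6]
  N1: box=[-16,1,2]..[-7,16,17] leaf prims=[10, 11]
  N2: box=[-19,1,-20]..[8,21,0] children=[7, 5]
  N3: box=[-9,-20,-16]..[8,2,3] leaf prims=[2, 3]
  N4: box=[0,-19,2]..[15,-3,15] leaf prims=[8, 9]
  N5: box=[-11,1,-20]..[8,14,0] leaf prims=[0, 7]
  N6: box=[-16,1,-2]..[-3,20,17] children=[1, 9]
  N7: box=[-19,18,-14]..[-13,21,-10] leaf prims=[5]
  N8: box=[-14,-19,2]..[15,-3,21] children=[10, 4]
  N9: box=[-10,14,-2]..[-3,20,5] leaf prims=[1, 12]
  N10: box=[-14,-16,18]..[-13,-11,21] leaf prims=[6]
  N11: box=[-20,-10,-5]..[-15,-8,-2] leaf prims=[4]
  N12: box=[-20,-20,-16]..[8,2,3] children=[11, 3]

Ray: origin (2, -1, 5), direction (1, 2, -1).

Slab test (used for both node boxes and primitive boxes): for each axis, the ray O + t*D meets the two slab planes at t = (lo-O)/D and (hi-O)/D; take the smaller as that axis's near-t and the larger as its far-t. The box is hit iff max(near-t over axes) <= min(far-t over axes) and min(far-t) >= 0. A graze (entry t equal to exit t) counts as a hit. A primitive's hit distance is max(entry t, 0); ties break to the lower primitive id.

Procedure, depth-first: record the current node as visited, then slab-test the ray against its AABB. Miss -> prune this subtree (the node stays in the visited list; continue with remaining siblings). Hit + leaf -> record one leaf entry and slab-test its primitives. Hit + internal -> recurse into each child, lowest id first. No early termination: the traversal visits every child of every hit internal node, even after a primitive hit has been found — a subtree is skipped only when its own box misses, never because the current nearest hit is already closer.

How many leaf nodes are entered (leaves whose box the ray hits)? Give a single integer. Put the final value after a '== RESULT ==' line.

Trace the traversal:
N0 x:[-22,13] y:[-19/2,11] z:[-16,25] -> hit [-19/2,11], descend [2, 6, 8, 12]
  N2 x:[-21,6] y:[1,11] z:[5,25] -> hit [5,6], descend [5, 7]
    N5 x:[-13,6] y:[1,15/2] z:[5,25] -> hit [5,6] leaf, test {P0(miss), P7(miss)}
    N7 x:[-21,-15] y:[19/2,11] z:[15,19] -> miss, prune
  N6 x:[-18,-5] y:[1,21/2] z:[-12,7] -> miss, prune
  N8 x:[-16,13] y:[-9,-1] z:[-16,3] -> miss, prune
  N12 x:[-22,6] y:[-19/2,3/2] z:[2,21] -> miss, prune

7 AABB tests over nodes [0, 2, 5, 7, 6, 8, 12]; 1 leaf entered; closest miss.

== RESULT ==
1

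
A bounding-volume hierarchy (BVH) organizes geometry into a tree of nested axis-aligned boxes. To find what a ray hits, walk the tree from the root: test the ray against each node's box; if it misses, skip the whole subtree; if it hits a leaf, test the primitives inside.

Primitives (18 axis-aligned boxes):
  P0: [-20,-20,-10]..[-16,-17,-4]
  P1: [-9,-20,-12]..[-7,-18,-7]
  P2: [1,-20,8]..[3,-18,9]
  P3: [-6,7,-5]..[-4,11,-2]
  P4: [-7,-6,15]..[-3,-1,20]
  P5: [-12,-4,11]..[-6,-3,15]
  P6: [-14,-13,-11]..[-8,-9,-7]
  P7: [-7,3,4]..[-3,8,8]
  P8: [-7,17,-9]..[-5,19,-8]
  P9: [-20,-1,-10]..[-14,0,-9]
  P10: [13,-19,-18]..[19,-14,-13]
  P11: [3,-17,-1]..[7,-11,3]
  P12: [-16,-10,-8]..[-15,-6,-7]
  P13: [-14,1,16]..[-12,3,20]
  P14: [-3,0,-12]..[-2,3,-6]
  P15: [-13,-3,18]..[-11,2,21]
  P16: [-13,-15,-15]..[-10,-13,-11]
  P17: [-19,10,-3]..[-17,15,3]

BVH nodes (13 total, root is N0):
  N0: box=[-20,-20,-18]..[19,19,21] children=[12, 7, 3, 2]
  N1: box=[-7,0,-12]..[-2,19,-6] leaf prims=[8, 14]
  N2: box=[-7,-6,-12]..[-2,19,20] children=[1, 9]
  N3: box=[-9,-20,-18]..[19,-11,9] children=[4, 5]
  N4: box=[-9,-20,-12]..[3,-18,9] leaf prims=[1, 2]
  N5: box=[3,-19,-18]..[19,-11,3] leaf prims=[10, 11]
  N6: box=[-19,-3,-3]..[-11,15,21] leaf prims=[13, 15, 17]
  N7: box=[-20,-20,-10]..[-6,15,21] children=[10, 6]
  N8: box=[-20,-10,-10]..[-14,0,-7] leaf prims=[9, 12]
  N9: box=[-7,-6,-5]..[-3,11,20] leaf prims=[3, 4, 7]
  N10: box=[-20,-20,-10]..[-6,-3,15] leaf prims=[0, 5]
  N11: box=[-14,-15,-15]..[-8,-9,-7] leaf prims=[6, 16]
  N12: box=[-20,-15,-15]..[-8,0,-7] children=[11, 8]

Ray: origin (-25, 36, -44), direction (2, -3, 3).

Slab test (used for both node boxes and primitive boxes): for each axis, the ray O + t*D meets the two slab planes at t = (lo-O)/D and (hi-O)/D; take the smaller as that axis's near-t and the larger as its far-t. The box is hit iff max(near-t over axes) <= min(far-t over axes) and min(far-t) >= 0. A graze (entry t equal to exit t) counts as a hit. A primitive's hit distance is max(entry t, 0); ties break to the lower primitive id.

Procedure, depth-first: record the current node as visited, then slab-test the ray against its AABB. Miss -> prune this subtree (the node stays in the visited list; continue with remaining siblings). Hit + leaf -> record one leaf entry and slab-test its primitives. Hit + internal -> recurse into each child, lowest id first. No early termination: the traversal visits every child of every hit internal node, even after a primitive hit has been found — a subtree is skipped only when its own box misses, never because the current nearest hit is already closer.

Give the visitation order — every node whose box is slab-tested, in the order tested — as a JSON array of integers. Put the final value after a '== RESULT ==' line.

Trace the traversal:
N0 x:[5/2,22] y:[17/3,56/3] z:[26/3,65/3] -> hit [26/3,56/3], descend [2, 3, 7, 12]
  N2 x:[9,23/2] y:[17/3,14] z:[32/3,64/3] -> hit [32/3,23/2], descend [1, 9]
    N1 x:[9,23/2] y:[17/3,12] z:[32/3,38/3] -> hit [32/3,23/2] leaf, test {P8(miss), P14@t=11}
    N9 x:[9,11] y:[25/3,14] z:[13,64/3] -> miss, prune
  N3 x:[8,22] y:[47/3,56/3] z:[26/3,53/3] -> hit [47/3,53/3], descend [4, 5]
    N4 x:[8,14] y:[18,56/3] z:[32/3,53/3] -> miss, prune
    N5 x:[14,22] y:[47/3,55/3] z:[26/3,47/3] -> hit [47/3,47/3] leaf, test {P10(miss), P11@t=47/3}
  N7 x:[5/2,19/2] y:[7,56/3] z:[34/3,65/3] -> miss, prune
  N12 x:[5/2,17/2] y:[12,17] z:[29/3,37/3] -> miss, prune

Summary -> nodes [0, 2, 1, 9, 3, 4, 5, 7, 12]; box-tests=9; leaf-entries=2; first=P14

== RESULT ==
[0, 2, 1, 9, 3, 4, 5, 7, 12]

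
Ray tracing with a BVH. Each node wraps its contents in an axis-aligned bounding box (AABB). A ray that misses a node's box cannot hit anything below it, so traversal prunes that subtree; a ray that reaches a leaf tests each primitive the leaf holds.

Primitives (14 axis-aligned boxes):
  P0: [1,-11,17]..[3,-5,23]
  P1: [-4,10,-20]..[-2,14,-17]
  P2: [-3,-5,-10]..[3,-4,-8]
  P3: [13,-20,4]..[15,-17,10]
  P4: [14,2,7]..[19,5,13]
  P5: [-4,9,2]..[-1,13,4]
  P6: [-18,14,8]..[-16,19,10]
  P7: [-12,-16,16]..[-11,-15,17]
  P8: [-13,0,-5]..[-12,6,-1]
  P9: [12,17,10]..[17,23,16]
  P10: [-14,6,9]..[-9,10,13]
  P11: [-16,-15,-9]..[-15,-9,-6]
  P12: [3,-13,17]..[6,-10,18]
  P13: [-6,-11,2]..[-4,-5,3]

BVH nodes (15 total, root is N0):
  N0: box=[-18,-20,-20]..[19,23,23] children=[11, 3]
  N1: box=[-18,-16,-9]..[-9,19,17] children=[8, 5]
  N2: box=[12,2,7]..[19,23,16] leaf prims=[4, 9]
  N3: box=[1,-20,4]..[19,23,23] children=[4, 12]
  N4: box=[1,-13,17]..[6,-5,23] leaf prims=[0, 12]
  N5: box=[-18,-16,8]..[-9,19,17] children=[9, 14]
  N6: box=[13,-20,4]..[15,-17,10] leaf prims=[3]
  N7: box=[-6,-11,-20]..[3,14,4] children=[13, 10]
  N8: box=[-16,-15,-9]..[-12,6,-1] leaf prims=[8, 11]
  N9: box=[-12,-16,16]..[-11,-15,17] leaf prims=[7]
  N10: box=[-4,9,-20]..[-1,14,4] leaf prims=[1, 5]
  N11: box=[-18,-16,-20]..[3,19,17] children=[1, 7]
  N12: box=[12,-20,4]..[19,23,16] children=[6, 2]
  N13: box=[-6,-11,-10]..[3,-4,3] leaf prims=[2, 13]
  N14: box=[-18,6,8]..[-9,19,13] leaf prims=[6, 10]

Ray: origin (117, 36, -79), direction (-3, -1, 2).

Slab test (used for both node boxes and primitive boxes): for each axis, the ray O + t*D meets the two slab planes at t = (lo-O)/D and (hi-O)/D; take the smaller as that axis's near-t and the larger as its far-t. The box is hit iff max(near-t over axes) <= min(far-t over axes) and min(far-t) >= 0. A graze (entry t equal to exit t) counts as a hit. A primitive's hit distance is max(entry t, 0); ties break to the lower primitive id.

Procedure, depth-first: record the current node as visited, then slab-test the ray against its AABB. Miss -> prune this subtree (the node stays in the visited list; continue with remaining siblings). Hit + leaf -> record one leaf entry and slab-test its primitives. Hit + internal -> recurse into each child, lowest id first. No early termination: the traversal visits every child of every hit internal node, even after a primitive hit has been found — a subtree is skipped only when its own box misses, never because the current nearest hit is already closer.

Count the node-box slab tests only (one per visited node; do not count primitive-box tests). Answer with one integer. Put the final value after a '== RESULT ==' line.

Walk:
N0 x:[98/3,45] y:[13,56] z:[59/2,51] -> hit [98/3,45], descend [3, 11]
  N3 x:[98/3,116/3] y:[13,56] z:[83/2,51] -> miss, prune
  N11 x:[38,45] y:[17,52] z:[59/2,48] -> hit [38,45], descend [1, 7]
    N1 x:[42,45] y:[17,52] z:[35,48] -> hit [42,45], descend [5, 8]
      N5 x:[42,45] y:[17,52] z:[87/2,48] -> hit [87/2,45], descend [9, 14]
        N9 x:[128/3,43] y:[51,52] z:[95/2,48] -> miss, prune
        N14 x:[42,45] y:[17,30] z:[87/2,46] -> miss, prune
      N8 x:[43,133/3] y:[30,51] z:[35,39] -> miss, prune
    N7 x:[38,41] y:[22,47] z:[59/2,83/2] -> hit [38,41], descend [10, 13]
      N10 x:[118/3,121/3] y:[22,27] z:[59/2,83/2] -> miss, prune
      N13 x:[38,41] y:[40,47] z:[69/2,41] -> hit [40,41] leaf, test {P2(miss), P13@t=41}

11 AABB tests over nodes [0, 3, 11, 1, 5, 9, 14, 8, 7, 10, 13]; 1 leaf entered; closest P13.

== RESULT ==
11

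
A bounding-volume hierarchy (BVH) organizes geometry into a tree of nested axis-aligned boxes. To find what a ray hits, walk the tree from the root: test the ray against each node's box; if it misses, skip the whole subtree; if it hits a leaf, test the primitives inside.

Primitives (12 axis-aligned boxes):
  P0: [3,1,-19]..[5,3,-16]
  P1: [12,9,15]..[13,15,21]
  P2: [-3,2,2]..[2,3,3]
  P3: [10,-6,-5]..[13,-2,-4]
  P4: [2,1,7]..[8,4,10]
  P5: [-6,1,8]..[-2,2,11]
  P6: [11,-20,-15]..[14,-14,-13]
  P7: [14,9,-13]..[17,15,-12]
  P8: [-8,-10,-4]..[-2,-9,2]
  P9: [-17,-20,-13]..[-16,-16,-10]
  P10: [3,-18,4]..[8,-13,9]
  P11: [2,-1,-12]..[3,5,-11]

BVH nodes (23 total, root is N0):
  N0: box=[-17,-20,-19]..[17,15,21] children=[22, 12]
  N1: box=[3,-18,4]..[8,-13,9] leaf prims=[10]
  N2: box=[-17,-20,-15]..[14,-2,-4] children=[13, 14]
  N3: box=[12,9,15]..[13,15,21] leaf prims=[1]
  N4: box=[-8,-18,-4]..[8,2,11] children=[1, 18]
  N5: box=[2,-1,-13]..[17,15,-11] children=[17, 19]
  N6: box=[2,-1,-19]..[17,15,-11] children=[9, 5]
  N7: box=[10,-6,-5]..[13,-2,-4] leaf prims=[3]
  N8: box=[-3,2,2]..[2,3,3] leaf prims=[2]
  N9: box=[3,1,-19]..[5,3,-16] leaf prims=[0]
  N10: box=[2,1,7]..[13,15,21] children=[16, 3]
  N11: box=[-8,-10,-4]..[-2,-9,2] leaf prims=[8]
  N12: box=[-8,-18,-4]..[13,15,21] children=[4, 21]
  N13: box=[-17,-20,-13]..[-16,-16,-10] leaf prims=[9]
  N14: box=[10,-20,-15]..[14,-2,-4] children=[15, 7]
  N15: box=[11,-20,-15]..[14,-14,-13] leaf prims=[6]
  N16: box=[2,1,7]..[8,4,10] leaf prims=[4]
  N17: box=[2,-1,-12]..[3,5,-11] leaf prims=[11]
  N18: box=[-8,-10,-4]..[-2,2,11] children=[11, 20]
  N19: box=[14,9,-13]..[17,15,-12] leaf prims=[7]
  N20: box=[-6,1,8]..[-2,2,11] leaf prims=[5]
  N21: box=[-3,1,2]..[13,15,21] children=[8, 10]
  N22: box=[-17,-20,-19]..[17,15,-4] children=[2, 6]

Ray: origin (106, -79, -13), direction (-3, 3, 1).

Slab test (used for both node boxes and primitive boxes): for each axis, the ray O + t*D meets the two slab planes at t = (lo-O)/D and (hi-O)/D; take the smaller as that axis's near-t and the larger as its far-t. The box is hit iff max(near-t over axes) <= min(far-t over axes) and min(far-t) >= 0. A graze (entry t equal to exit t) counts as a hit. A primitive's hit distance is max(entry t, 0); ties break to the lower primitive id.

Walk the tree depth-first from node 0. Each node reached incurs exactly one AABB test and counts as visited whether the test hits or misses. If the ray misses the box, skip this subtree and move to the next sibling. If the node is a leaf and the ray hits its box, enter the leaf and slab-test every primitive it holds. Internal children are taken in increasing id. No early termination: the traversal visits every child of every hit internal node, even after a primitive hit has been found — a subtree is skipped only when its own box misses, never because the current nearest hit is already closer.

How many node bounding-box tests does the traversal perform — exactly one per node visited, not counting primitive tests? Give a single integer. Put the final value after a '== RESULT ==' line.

Traverse from the root:
N0 x:[89/3,41] y:[59/3,94/3] z:[-6,34] -> hit [89/3,94/3], descend [12, 22]
  N12 x:[31,38] y:[61/3,94/3] z:[9,34] -> hit [31,94/3], descend [4, 21]
    N4 x:[98/3,38] y:[61/3,27] z:[9,24] -> miss, prune
    N21 x:[31,109/3] y:[80/3,94/3] z:[15,34] -> hit [31,94/3], descend [8, 10]
      N8 x:[104/3,109/3] y:[27,82/3] z:[15,16] -> miss, prune
      N10 x:[31,104/3] y:[80/3,94/3] z:[20,34] -> hit [31,94/3], descend [3, 16]
        N3 x:[31,94/3] y:[88/3,94/3] z:[28,34] -> hit [31,94/3] leaf, test {P1@t=31}
        N16 x:[98/3,104/3] y:[80/3,83/3] z:[20,23] -> miss, prune
  N22 x:[89/3,41] y:[59/3,94/3] z:[-6,9] -> miss, prune

order=[0, 12, 4, 21, 8, 10, 3, 16, 22]  |boxes|=9  |leaves|=1  hit=P1

== RESULT ==
9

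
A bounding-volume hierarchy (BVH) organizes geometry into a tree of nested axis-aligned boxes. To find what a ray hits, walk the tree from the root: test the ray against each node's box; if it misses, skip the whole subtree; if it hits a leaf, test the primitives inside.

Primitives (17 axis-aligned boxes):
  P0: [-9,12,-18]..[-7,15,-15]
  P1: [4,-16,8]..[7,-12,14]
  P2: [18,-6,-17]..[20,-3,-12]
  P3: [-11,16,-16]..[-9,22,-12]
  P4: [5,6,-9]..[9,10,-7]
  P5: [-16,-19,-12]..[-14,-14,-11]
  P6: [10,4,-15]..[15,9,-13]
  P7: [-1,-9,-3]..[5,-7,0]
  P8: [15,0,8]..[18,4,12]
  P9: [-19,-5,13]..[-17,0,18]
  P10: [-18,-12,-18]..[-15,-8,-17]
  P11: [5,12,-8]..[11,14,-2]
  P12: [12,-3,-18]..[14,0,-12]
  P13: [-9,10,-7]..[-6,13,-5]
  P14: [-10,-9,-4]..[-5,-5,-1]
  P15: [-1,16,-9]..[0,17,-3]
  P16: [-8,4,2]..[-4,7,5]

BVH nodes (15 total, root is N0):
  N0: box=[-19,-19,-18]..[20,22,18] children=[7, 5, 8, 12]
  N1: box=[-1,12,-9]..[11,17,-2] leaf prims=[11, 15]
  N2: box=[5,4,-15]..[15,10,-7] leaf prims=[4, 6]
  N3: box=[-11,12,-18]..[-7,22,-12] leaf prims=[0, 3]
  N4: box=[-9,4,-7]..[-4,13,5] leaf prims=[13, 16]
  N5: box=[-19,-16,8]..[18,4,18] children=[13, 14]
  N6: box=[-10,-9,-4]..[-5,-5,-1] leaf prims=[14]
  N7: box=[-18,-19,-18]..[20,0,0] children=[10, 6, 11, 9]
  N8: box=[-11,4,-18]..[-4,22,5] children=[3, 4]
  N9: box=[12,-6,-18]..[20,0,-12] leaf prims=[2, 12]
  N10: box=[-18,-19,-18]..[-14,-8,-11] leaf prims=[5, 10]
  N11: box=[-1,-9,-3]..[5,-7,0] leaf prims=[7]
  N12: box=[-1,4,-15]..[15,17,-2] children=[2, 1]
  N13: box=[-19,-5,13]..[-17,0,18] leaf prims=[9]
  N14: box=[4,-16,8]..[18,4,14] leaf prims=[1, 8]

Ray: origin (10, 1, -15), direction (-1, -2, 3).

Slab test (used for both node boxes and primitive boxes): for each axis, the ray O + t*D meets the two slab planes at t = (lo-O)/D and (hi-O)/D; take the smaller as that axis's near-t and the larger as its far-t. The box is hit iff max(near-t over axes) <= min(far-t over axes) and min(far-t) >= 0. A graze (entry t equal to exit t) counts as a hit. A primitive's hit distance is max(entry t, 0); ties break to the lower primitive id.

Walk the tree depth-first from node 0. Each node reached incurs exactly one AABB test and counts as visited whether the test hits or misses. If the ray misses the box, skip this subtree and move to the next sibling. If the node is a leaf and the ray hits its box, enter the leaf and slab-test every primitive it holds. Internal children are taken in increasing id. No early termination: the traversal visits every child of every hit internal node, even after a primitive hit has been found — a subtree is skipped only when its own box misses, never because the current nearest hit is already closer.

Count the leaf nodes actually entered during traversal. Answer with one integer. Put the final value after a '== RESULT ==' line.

Walk:
N0 x:[-10,29] y:[-21/2,10] z:[-1,11] -> hit [-1,10], descend [5, 7, 8, 12]
  N5 x:[-8,29] y:[-3/2,17/2] z:[23/3,11] -> hit [23/3,17/2], descend [13, 14]
    N13 x:[27,29] y:[1/2,3] z:[28/3,11] -> miss, prune
    N14 x:[-8,6] y:[-3/2,17/2] z:[23/3,29/3] -> miss, prune
  N7 x:[-10,28] y:[1/2,10] z:[-1,5] -> hit [1/2,5], descend [6, 9, 10, 11]
    N6 x:[15,20] y:[3,5] z:[11/3,14/3] -> miss, prune
    N9 x:[-10,-2] y:[1/2,7/2] z:[-1,1] -> miss, prune
    N10 x:[24,28] y:[9/2,10] z:[-1,4/3] -> miss, prune
    N11 x:[5,11] y:[4,5] z:[4,5] -> hit [5,5] leaf, test {P7@t=5}
  N8 x:[14,21] y:[-21/2,-3/2] z:[-1,20/3] -> miss, prune
  N12 x:[-5,11] y:[-8,-3/2] z:[0,13/3] -> miss, prune

Summary -> nodes [0, 5, 13, 14, 7, 6, 9, 10, 11, 8, 12]; box-tests=11; leaf-entries=1; first=P7

== RESULT ==
1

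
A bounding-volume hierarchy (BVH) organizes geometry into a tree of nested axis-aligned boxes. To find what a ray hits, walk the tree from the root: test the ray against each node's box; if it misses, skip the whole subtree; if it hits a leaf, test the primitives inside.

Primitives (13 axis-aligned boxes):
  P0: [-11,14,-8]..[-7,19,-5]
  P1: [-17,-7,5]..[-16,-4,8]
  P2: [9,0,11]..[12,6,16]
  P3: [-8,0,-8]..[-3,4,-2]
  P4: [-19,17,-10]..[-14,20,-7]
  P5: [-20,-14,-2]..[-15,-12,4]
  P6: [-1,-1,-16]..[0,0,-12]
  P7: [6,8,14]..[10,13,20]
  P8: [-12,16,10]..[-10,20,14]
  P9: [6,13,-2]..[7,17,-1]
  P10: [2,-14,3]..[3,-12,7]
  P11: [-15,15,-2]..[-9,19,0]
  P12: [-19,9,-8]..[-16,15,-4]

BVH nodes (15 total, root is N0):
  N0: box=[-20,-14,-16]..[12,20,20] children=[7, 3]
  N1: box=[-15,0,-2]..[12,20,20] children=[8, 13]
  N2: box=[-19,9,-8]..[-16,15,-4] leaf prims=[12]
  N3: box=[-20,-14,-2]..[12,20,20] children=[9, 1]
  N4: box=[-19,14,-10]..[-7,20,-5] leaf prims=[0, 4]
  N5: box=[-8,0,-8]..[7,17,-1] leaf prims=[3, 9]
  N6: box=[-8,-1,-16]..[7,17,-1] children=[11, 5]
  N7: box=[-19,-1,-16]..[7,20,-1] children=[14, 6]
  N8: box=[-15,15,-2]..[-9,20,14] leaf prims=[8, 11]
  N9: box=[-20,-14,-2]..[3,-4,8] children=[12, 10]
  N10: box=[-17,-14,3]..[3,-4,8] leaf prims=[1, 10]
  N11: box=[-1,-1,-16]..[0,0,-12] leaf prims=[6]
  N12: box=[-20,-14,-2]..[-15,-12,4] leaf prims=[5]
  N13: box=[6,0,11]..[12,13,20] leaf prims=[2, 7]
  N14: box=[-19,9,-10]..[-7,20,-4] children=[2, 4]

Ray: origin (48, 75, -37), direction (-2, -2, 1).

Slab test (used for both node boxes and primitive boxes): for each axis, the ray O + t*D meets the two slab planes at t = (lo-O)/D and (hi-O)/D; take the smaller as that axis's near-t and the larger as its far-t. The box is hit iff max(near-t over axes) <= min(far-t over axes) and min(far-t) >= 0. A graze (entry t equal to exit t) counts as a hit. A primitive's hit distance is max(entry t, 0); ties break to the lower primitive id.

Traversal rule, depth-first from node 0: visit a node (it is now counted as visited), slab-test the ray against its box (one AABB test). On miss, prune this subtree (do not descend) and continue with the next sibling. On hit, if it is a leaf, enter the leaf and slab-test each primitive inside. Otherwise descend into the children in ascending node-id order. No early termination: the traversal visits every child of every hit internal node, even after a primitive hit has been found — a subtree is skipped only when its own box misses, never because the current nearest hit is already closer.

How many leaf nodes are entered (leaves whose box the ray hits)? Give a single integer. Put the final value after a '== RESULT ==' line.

Traverse from the root:
N0 x:[18,34] y:[55/2,89/2] z:[21,57] -> hit [55/2,34], descend [3, 7]
  N3 x:[18,34] y:[55/2,89/2] z:[35,57] -> miss, prune
  N7 x:[41/2,67/2] y:[55/2,38] z:[21,36] -> hit [55/2,67/2], descend [6, 14]
    N6 x:[41/2,28] y:[29,38] z:[21,36] -> miss, prune
    N14 x:[55/2,67/2] y:[55/2,33] z:[27,33] -> hit [55/2,33], descend [2, 4]
      N2 x:[32,67/2] y:[30,33] z:[29,33] -> hit [32,33] leaf, test {P12@t=32}
      N4 x:[55/2,67/2] y:[55/2,61/2] z:[27,32] -> hit [55/2,61/2] leaf, test {P0@t=29, P4(miss)}

Summary -> nodes [0, 3, 7, 6, 14, 2, 4]; box-tests=7; leaf-entries=2; first=P0

== RESULT ==
2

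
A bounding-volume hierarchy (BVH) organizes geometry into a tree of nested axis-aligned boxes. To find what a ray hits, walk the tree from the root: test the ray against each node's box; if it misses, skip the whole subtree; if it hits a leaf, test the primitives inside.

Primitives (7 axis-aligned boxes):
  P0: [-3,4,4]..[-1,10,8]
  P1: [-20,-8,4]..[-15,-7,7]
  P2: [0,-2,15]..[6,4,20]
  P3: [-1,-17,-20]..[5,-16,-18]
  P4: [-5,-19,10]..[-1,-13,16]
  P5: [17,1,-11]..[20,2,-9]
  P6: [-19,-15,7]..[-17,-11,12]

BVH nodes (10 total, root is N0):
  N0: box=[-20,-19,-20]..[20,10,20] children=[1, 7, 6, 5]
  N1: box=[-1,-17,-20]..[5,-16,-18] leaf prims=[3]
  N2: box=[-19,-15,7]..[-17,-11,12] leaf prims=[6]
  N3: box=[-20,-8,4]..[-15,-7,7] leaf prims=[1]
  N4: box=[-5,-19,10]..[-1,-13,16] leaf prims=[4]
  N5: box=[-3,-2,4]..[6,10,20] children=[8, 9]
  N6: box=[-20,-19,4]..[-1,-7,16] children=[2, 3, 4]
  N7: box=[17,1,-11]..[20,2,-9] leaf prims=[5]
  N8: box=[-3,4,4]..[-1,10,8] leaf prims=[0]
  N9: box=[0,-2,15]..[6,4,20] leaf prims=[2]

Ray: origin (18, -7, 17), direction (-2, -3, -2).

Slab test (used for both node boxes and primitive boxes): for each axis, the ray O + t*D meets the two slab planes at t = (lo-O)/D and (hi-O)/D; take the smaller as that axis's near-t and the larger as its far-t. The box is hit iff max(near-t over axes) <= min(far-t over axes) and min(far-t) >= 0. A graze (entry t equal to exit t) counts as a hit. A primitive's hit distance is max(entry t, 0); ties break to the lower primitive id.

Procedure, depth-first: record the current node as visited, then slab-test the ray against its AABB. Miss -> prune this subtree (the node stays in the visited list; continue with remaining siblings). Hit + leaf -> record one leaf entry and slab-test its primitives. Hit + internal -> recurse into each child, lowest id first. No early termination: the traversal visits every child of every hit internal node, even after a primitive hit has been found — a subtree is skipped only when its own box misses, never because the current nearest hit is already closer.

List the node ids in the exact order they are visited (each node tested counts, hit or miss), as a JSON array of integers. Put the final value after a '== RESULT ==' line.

Trace the traversal:
N0 x:[-1,19] y:[-17/3,4] z:[-3/2,37/2] -> hit [-1,4], descend [1, 5, 6, 7]
  N1 x:[13/2,19/2] y:[3,10/3] z:[35/2,37/2] -> miss, prune
  N5 x:[6,21/2] y:[-17/3,-5/3] z:[-3/2,13/2] -> miss, prune
  N6 x:[19/2,19] y:[0,4] z:[1/2,13/2] -> miss, prune
  N7 x:[-1,1/2] y:[-3,-8/3] z:[13,14] -> miss, prune

5 AABB tests over nodes [0, 1, 5, 6, 7]; 0 leaves entered; closest miss.

== RESULT ==
[0, 1, 5, 6, 7]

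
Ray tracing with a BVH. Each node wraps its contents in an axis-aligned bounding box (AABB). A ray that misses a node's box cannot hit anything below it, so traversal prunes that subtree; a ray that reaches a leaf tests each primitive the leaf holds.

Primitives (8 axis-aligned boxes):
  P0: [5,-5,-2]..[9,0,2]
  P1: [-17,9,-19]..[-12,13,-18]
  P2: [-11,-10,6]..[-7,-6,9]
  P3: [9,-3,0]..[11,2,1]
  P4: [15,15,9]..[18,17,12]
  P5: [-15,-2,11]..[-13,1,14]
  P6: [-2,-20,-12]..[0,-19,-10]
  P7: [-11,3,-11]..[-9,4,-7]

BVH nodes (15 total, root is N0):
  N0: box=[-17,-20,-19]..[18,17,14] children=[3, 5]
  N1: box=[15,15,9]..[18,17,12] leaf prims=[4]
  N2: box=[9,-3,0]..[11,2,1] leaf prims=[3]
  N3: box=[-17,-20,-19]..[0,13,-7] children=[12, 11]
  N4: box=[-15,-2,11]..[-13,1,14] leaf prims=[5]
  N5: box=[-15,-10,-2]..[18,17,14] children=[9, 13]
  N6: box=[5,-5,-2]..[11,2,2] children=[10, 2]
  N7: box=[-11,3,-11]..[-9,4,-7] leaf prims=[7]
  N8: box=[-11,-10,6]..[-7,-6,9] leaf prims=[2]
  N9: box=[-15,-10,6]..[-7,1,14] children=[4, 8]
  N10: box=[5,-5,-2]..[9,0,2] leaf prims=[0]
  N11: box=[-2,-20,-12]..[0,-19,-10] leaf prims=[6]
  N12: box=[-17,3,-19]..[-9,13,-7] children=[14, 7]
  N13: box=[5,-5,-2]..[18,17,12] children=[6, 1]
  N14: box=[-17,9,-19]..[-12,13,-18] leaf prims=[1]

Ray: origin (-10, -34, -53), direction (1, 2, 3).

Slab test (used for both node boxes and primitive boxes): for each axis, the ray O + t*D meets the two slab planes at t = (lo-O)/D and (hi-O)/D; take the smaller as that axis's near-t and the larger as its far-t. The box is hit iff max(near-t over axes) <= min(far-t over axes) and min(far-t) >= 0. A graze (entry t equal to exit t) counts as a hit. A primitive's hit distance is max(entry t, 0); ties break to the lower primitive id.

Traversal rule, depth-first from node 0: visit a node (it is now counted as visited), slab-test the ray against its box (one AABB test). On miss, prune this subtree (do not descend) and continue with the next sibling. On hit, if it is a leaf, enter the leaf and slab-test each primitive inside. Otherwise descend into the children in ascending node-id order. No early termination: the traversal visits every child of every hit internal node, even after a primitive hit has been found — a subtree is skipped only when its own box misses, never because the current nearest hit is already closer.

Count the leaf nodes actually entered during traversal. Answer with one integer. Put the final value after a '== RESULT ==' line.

Trace the traversal:
N0 x:[-7,28] y:[7,51/2] z:[34/3,67/3] -> hit [34/3,67/3], descend [3, 5]
  N3 x:[-7,10] y:[7,47/2] z:[34/3,46/3] -> miss, prune
  N5 x:[-5,28] y:[12,51/2] z:[17,67/3] -> hit [17,67/3], descend [9, 13]
    N9 x:[-5,3] y:[12,35/2] z:[59/3,67/3] -> miss, prune
    N13 x:[15,28] y:[29/2,51/2] z:[17,65/3] -> hit [17,65/3], descend [1, 6]
      N1 x:[25,28] y:[49/2,51/2] z:[62/3,65/3] -> miss, prune
      N6 x:[15,21] y:[29/2,18] z:[17,55/3] -> hit [17,18], descend [2, 10]
        N2 x:[19,21] y:[31/2,18] z:[53/3,18] -> miss, prune
        N10 x:[15,19] y:[29/2,17] z:[17,55/3] -> hit [17,17] leaf, test {P0@t=17}

Visited [0, 3, 5, 9, 13, 1, 6, 2, 10]. Tests: 9 box, 1 leaf. Nearest: P0.

== RESULT ==
1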